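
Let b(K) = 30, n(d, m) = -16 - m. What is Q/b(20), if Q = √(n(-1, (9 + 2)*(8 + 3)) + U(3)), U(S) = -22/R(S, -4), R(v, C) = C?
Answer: I*√526/60 ≈ 0.38225*I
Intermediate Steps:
U(S) = 11/2 (U(S) = -22/(-4) = -22*(-¼) = 11/2)
Q = I*√526/2 (Q = √((-16 - (9 + 2)*(8 + 3)) + 11/2) = √((-16 - 11*11) + 11/2) = √((-16 - 1*121) + 11/2) = √((-16 - 121) + 11/2) = √(-137 + 11/2) = √(-263/2) = I*√526/2 ≈ 11.467*I)
Q/b(20) = (I*√526/2)/30 = (I*√526/2)*(1/30) = I*√526/60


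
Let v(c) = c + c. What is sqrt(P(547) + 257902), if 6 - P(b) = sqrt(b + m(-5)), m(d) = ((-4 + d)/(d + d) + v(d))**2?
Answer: sqrt(25790800 - 10*sqrt(62981))/10 ≈ 507.82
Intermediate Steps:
v(c) = 2*c
m(d) = (2*d + (-4 + d)/(2*d))**2 (m(d) = ((-4 + d)/(d + d) + 2*d)**2 = ((-4 + d)/((2*d)) + 2*d)**2 = ((-4 + d)*(1/(2*d)) + 2*d)**2 = ((-4 + d)/(2*d) + 2*d)**2 = (2*d + (-4 + d)/(2*d))**2)
P(b) = 6 - sqrt(8281/100 + b) (P(b) = 6 - sqrt(b + (1/4)*(-4 - 5 + 4*(-5)**2)**2/(-5)**2) = 6 - sqrt(b + (1/4)*(1/25)*(-4 - 5 + 4*25)**2) = 6 - sqrt(b + (1/4)*(1/25)*(-4 - 5 + 100)**2) = 6 - sqrt(b + (1/4)*(1/25)*91**2) = 6 - sqrt(b + (1/4)*(1/25)*8281) = 6 - sqrt(b + 8281/100) = 6 - sqrt(8281/100 + b))
sqrt(P(547) + 257902) = sqrt((6 - sqrt(8281 + 100*547)/10) + 257902) = sqrt((6 - sqrt(8281 + 54700)/10) + 257902) = sqrt((6 - sqrt(62981)/10) + 257902) = sqrt(257908 - sqrt(62981)/10)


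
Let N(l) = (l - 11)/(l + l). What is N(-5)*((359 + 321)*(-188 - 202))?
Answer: -424320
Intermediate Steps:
N(l) = (-11 + l)/(2*l) (N(l) = (-11 + l)/((2*l)) = (-11 + l)*(1/(2*l)) = (-11 + l)/(2*l))
N(-5)*((359 + 321)*(-188 - 202)) = ((½)*(-11 - 5)/(-5))*((359 + 321)*(-188 - 202)) = ((½)*(-⅕)*(-16))*(680*(-390)) = (8/5)*(-265200) = -424320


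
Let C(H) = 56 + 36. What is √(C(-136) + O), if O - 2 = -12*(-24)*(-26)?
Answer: I*√7394 ≈ 85.988*I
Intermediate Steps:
C(H) = 92
O = -7486 (O = 2 - 12*(-24)*(-26) = 2 + 288*(-26) = 2 - 7488 = -7486)
√(C(-136) + O) = √(92 - 7486) = √(-7394) = I*√7394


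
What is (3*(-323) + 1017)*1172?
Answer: 56256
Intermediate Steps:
(3*(-323) + 1017)*1172 = (-969 + 1017)*1172 = 48*1172 = 56256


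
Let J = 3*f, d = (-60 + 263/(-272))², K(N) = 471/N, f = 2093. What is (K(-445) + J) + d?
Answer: 329061087661/32922880 ≈ 9994.9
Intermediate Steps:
d = 274995889/73984 (d = (-60 + 263*(-1/272))² = (-60 - 263/272)² = (-16583/272)² = 274995889/73984 ≈ 3717.0)
J = 6279 (J = 3*2093 = 6279)
(K(-445) + J) + d = (471/(-445) + 6279) + 274995889/73984 = (471*(-1/445) + 6279) + 274995889/73984 = (-471/445 + 6279) + 274995889/73984 = 2793684/445 + 274995889/73984 = 329061087661/32922880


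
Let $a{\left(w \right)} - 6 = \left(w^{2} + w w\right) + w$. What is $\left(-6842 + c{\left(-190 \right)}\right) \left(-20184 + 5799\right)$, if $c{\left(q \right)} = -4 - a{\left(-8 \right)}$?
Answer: $100292220$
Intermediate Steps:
$a{\left(w \right)} = 6 + w + 2 w^{2}$ ($a{\left(w \right)} = 6 + \left(\left(w^{2} + w w\right) + w\right) = 6 + \left(\left(w^{2} + w^{2}\right) + w\right) = 6 + \left(2 w^{2} + w\right) = 6 + \left(w + 2 w^{2}\right) = 6 + w + 2 w^{2}$)
$c{\left(q \right)} = -130$ ($c{\left(q \right)} = -4 - \left(6 - 8 + 2 \left(-8\right)^{2}\right) = -4 - \left(6 - 8 + 2 \cdot 64\right) = -4 - \left(6 - 8 + 128\right) = -4 - 126 = -130$)
$\left(-6842 + c{\left(-190 \right)}\right) \left(-20184 + 5799\right) = \left(-6842 - 130\right) \left(-20184 + 5799\right) = \left(-6972\right) \left(-14385\right) = 100292220$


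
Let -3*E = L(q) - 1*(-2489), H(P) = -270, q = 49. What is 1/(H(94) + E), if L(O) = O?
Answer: -1/1116 ≈ -0.00089606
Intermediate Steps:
E = -846 (E = -(49 - 1*(-2489))/3 = -(49 + 2489)/3 = -1/3*2538 = -846)
1/(H(94) + E) = 1/(-270 - 846) = 1/(-1116) = -1/1116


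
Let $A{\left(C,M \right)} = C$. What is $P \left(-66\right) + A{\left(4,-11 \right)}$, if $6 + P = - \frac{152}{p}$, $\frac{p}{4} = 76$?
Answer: $433$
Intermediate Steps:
$p = 304$ ($p = 4 \cdot 76 = 304$)
$P = - \frac{13}{2}$ ($P = -6 - \frac{152}{304} = -6 - \frac{1}{2} = - \frac{13}{2} \approx -6.5$)
$P \left(-66\right) + A{\left(4,-11 \right)} = \left(- \frac{13}{2}\right) \left(-66\right) + 4 = 429 + 4 = 433$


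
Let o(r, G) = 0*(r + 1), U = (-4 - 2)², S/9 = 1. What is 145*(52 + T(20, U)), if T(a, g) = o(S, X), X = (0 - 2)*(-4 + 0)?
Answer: 7540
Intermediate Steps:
S = 9 (S = 9*1 = 9)
U = 36 (U = (-6)² = 36)
X = 8 (X = -2*(-4) = 8)
o(r, G) = 0 (o(r, G) = 0*(1 + r) = 0)
T(a, g) = 0
145*(52 + T(20, U)) = 145*(52 + 0) = 145*52 = 7540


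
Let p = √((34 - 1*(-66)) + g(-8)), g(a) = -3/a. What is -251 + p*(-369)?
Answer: -251 - 369*√1606/4 ≈ -3947.9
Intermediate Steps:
p = √1606/4 (p = √((34 - 1*(-66)) - 3/(-8)) = √((34 + 66) - 3*(-⅛)) = √(100 + 3/8) = √(803/8) = √1606/4 ≈ 10.019)
-251 + p*(-369) = -251 + (√1606/4)*(-369) = -251 - 369*√1606/4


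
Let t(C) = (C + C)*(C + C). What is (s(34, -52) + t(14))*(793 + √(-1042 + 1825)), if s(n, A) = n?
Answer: 648674 + 2454*√87 ≈ 6.7156e+5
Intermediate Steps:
t(C) = 4*C² (t(C) = (2*C)*(2*C) = 4*C²)
(s(34, -52) + t(14))*(793 + √(-1042 + 1825)) = (34 + 4*14²)*(793 + √(-1042 + 1825)) = (34 + 4*196)*(793 + √783) = (34 + 784)*(793 + 3*√87) = 818*(793 + 3*√87) = 648674 + 2454*√87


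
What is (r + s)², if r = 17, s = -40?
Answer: 529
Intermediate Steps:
(r + s)² = (17 - 40)² = (-23)² = 529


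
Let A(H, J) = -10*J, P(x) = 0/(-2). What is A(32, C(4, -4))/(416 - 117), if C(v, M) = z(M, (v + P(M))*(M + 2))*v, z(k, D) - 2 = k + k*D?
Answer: -1200/299 ≈ -4.0134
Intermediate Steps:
P(x) = 0 (P(x) = 0*(-1/2) = 0)
z(k, D) = 2 + k + D*k (z(k, D) = 2 + (k + k*D) = 2 + (k + D*k) = 2 + k + D*k)
C(v, M) = v*(2 + M + M*v*(2 + M)) (C(v, M) = (2 + M + ((v + 0)*(M + 2))*M)*v = (2 + M + (v*(2 + M))*M)*v = (2 + M + M*v*(2 + M))*v = v*(2 + M + M*v*(2 + M)))
A(32, C(4, -4))/(416 - 117) = (-40*(2 - 4 - 4*4*(2 - 4)))/(416 - 117) = -40*(2 - 4 - 4*4*(-2))/299 = -40*(2 - 4 + 32)*(1/299) = -40*30*(1/299) = -10*120*(1/299) = -1200*1/299 = -1200/299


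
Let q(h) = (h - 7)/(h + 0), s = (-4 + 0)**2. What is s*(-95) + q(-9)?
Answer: -13664/9 ≈ -1518.2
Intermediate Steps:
s = 16 (s = (-4)**2 = 16)
q(h) = (-7 + h)/h
s*(-95) + q(-9) = 16*(-95) + (-7 - 9)/(-9) = -1520 - 1/9*(-16) = -1520 + 16/9 = -13664/9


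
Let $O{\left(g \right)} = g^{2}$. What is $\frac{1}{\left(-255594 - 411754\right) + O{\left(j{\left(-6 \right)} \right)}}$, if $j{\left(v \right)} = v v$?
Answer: $- \frac{1}{666052} \approx -1.5014 \cdot 10^{-6}$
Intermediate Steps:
$j{\left(v \right)} = v^{2}$
$\frac{1}{\left(-255594 - 411754\right) + O{\left(j{\left(-6 \right)} \right)}} = \frac{1}{\left(-255594 - 411754\right) + \left(\left(-6\right)^{2}\right)^{2}} = \frac{1}{-667348 + 36^{2}} = \frac{1}{-667348 + 1296} = \frac{1}{-666052} = - \frac{1}{666052}$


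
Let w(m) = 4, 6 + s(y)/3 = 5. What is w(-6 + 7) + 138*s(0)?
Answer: -410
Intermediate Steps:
s(y) = -3 (s(y) = -18 + 3*5 = -18 + 15 = -3)
w(-6 + 7) + 138*s(0) = 4 + 138*(-3) = 4 - 414 = -410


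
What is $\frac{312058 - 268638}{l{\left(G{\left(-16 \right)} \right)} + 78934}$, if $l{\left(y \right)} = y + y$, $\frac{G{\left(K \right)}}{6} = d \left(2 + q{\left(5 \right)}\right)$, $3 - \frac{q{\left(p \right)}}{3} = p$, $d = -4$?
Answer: $\frac{21710}{39563} \approx 0.54875$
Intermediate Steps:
$q{\left(p \right)} = 9 - 3 p$
$G{\left(K \right)} = 96$ ($G{\left(K \right)} = 6 \left(- 4 \left(2 + \left(9 - 15\right)\right)\right) = 6 \left(- 4 \left(2 - 6\right)\right) = 6 \left(\left(-4\right) \left(-4\right)\right) = 6 \cdot 16 = 96$)
$l{\left(y \right)} = 2 y$
$\frac{312058 - 268638}{l{\left(G{\left(-16 \right)} \right)} + 78934} = \frac{312058 - 268638}{2 \cdot 96 + 78934} = \frac{43420}{192 + 78934} = \frac{43420}{79126} = 43420 \cdot \frac{1}{79126} = \frac{21710}{39563}$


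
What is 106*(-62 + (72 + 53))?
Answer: 6678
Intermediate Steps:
106*(-62 + (72 + 53)) = 106*(-62 + 125) = 106*63 = 6678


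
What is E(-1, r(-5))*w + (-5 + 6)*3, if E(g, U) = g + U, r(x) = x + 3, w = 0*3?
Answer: 3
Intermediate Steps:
w = 0
r(x) = 3 + x
E(g, U) = U + g
E(-1, r(-5))*w + (-5 + 6)*3 = ((3 - 5) - 1)*0 + (-5 + 6)*3 = (-2 - 1)*0 + 1*3 = -3*0 + 3 = 0 + 3 = 3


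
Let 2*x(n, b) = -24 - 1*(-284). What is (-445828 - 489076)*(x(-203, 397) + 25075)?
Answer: -23564255320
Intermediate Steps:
x(n, b) = 130 (x(n, b) = (-24 - 1*(-284))/2 = (-24 + 284)/2 = (½)*260 = 130)
(-445828 - 489076)*(x(-203, 397) + 25075) = (-445828 - 489076)*(130 + 25075) = -934904*25205 = -23564255320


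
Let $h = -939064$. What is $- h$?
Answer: $939064$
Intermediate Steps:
$- h = \left(-1\right) \left(-939064\right) = 939064$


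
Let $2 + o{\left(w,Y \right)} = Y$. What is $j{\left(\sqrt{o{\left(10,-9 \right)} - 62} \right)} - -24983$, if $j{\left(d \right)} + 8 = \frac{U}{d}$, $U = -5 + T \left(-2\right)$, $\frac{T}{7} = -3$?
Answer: $24975 - \frac{37 i \sqrt{73}}{73} \approx 24975.0 - 4.3305 i$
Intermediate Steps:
$T = -21$ ($T = 7 \left(-3\right) = -21$)
$o{\left(w,Y \right)} = -2 + Y$
$U = 37$ ($U = -5 - -42 = -5 + 42 = 37$)
$j{\left(d \right)} = -8 + \frac{37}{d}$
$j{\left(\sqrt{o{\left(10,-9 \right)} - 62} \right)} - -24983 = \left(-8 + \frac{37}{\sqrt{\left(-2 - 9\right) - 62}}\right) - -24983 = \left(-8 + \frac{37}{\sqrt{-11 - 62}}\right) + 24983 = \left(-8 + \frac{37}{\sqrt{-73}}\right) + 24983 = \left(-8 + \frac{37}{i \sqrt{73}}\right) + 24983 = \left(-8 + 37 \left(- \frac{i \sqrt{73}}{73}\right)\right) + 24983 = \left(-8 - \frac{37 i \sqrt{73}}{73}\right) + 24983 = 24975 - \frac{37 i \sqrt{73}}{73}$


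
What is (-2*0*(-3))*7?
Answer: 0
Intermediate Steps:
(-2*0*(-3))*7 = (0*(-3))*7 = 0*7 = 0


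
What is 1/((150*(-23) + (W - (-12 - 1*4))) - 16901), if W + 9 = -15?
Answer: -1/20359 ≈ -4.9118e-5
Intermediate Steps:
W = -24 (W = -9 - 15 = -24)
1/((150*(-23) + (W - (-12 - 1*4))) - 16901) = 1/((150*(-23) + (-24 - (-12 - 1*4))) - 16901) = 1/((-3450 + (-24 - (-12 - 4))) - 16901) = 1/((-3450 + (-24 - 1*(-16))) - 16901) = 1/((-3450 + (-24 + 16)) - 16901) = 1/((-3450 - 8) - 16901) = 1/(-3458 - 16901) = 1/(-20359) = -1/20359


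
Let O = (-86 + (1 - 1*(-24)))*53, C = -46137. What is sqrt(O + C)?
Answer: I*sqrt(49370) ≈ 222.19*I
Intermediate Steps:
O = -3233 (O = (-86 + (1 + 24))*53 = (-86 + 25)*53 = -61*53 = -3233)
sqrt(O + C) = sqrt(-3233 - 46137) = sqrt(-49370) = I*sqrt(49370)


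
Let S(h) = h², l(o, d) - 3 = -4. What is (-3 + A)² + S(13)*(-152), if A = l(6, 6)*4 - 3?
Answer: -25588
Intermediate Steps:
l(o, d) = -1 (l(o, d) = 3 - 4 = -1)
A = -7 (A = -1*4 - 3 = -4 - 3 = -7)
(-3 + A)² + S(13)*(-152) = (-3 - 7)² + 13²*(-152) = (-10)² + 169*(-152) = 100 - 25688 = -25588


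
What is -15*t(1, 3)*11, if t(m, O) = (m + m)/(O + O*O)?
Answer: -55/2 ≈ -27.500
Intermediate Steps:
t(m, O) = 2*m/(O + O²) (t(m, O) = (2*m)/(O + O²) = 2*m/(O + O²))
-15*t(1, 3)*11 = -30/(3*(1 + 3))*11 = -30/(3*4)*11 = -15*⅙*11 = -5/2*11 = -55/2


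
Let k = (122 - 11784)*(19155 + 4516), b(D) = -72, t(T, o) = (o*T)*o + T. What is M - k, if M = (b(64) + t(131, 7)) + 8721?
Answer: 276066401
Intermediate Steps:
t(T, o) = T + T*o² (t(T, o) = (T*o)*o + T = T*o² + T = T + T*o²)
M = 15199 (M = (-72 + 131*(1 + 7²)) + 8721 = (-72 + 131*(1 + 49)) + 8721 = (-72 + 131*50) + 8721 = (-72 + 6550) + 8721 = 6478 + 8721 = 15199)
k = -276051202 (k = -11662*23671 = -276051202)
M - k = 15199 - 1*(-276051202) = 15199 + 276051202 = 276066401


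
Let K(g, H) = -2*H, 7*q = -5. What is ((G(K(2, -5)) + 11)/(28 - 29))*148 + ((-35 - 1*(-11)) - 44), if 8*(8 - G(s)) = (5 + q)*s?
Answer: -14610/7 ≈ -2087.1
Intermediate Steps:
q = -5/7 (q = (1/7)*(-5) = -5/7 ≈ -0.71429)
G(s) = 8 - 15*s/28 (G(s) = 8 - (5 - 5/7)*s/8 = 8 - 15*s/28)
((G(K(2, -5)) + 11)/(28 - 29))*148 + ((-35 - 1*(-11)) - 44) = (((8 - (-15)*(-5)/14) + 11)/(28 - 29))*148 + ((-35 - 1*(-11)) - 44) = (((8 - 15/28*10) + 11)/(-1))*148 + ((-35 + 11) - 44) = (((8 - 75/14) + 11)*(-1))*148 + (-24 - 44) = ((37/14 + 11)*(-1))*148 - 68 = ((191/14)*(-1))*148 - 68 = -191/14*148 - 68 = -14134/7 - 68 = -14610/7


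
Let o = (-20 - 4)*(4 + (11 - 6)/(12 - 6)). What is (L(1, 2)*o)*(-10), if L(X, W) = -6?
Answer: -6960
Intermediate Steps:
o = -116 (o = -24*(4 + 5/6) = -24*(4 + 5*(⅙)) = -24*(4 + ⅚) = -24*29/6 = -116)
(L(1, 2)*o)*(-10) = -6*(-116)*(-10) = 696*(-10) = -6960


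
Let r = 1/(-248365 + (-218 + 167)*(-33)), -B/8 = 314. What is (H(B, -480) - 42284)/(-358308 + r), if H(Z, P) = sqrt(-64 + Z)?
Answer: 10430701688/88388134057 - 986728*I*sqrt(161)/88388134057 ≈ 0.11801 - 0.00014165*I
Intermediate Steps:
B = -2512 (B = -8*314 = -2512)
r = -1/246682 (r = 1/(-248365 - 51*(-33)) = 1/(-248365 + 1683) = 1/(-246682) = -1/246682 ≈ -4.0538e-6)
(H(B, -480) - 42284)/(-358308 + r) = (sqrt(-64 - 2512) - 42284)/(-358308 - 1/246682) = (sqrt(-2576) - 42284)/(-88388134057/246682) = (4*I*sqrt(161) - 42284)*(-246682/88388134057) = (-42284 + 4*I*sqrt(161))*(-246682/88388134057) = 10430701688/88388134057 - 986728*I*sqrt(161)/88388134057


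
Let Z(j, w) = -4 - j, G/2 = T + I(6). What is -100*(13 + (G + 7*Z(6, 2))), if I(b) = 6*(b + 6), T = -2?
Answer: -8300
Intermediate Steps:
I(b) = 36 + 6*b (I(b) = 6*(6 + b) = 36 + 6*b)
G = 140 (G = 2*(-2 + (36 + 6*6)) = 2*(-2 + (36 + 36)) = 2*(-2 + 72) = 2*70 = 140)
-100*(13 + (G + 7*Z(6, 2))) = -100*(13 + (140 + 7*(-4 - 1*6))) = -100*(13 + (140 + 7*(-4 - 6))) = -100*(13 + (140 + 7*(-10))) = -100*(13 + (140 - 70)) = -100*(13 + 70) = -100*83 = -8300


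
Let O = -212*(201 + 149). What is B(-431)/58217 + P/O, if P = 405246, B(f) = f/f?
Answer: -11796066091/2159850700 ≈ -5.4615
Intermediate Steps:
B(f) = 1
O = -74200 (O = -212*350 = -74200)
B(-431)/58217 + P/O = 1/58217 + 405246/(-74200) = 1*(1/58217) + 405246*(-1/74200) = 1/58217 - 202623/37100 = -11796066091/2159850700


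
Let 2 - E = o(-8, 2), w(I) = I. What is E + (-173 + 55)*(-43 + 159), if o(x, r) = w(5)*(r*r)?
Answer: -13706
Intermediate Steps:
o(x, r) = 5*r**2 (o(x, r) = 5*(r*r) = 5*r**2)
E = -18 (E = 2 - 5*2**2 = 2 - 5*4 = 2 - 1*20 = 2 - 20 = -18)
E + (-173 + 55)*(-43 + 159) = -18 + (-173 + 55)*(-43 + 159) = -18 - 118*116 = -18 - 13688 = -13706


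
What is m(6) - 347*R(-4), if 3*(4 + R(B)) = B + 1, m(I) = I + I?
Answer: 1747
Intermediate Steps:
m(I) = 2*I
R(B) = -11/3 + B/3 (R(B) = -4 + (B + 1)/3 = -4 + (1 + B)/3 = -4 + (⅓ + B/3) = -11/3 + B/3)
m(6) - 347*R(-4) = 2*6 - 347*(-11/3 + (⅓)*(-4)) = 12 - 347*(-11/3 - 4/3) = 12 - 347*(-5) = 12 + 1735 = 1747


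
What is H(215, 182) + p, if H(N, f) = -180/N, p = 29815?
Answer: 1282009/43 ≈ 29814.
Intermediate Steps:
H(215, 182) + p = -180/215 + 29815 = -180*1/215 + 29815 = -36/43 + 29815 = 1282009/43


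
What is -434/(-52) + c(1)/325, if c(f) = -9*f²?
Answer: 5407/650 ≈ 8.3185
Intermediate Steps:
-434/(-52) + c(1)/325 = -434/(-52) - 9*1²/325 = -434*(-1/52) - 9*1*(1/325) = 217/26 - 9*1/325 = 217/26 - 9/325 = 5407/650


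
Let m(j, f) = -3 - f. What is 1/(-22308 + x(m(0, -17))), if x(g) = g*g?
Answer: -1/22112 ≈ -4.5224e-5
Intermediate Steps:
x(g) = g²
1/(-22308 + x(m(0, -17))) = 1/(-22308 + (-3 - 1*(-17))²) = 1/(-22308 + (-3 + 17)²) = 1/(-22308 + 14²) = 1/(-22308 + 196) = 1/(-22112) = -1/22112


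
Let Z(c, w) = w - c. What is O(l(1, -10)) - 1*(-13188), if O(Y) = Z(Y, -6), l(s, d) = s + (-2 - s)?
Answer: 13184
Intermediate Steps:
l(s, d) = -2
O(Y) = -6 - Y
O(l(1, -10)) - 1*(-13188) = (-6 - 1*(-2)) - 1*(-13188) = (-6 + 2) + 13188 = -4 + 13188 = 13184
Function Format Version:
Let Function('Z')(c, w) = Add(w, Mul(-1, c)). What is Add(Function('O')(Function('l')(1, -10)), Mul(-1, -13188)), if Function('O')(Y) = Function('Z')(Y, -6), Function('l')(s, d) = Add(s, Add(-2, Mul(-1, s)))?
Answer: 13184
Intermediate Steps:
Function('l')(s, d) = -2
Function('O')(Y) = Add(-6, Mul(-1, Y))
Add(Function('O')(Function('l')(1, -10)), Mul(-1, -13188)) = Add(Add(-6, Mul(-1, -2)), Mul(-1, -13188)) = Add(Add(-6, 2), 13188) = Add(-4, 13188) = 13184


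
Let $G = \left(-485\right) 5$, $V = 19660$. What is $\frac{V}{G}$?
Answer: $- \frac{3932}{485} \approx -8.1072$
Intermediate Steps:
$G = -2425$
$\frac{V}{G} = \frac{19660}{-2425} = 19660 \left(- \frac{1}{2425}\right) = - \frac{3932}{485}$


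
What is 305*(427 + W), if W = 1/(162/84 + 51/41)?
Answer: 237333005/1821 ≈ 1.3033e+5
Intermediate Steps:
W = 574/1821 (W = 1/(162*(1/84) + 51*(1/41)) = 1/(27/14 + 51/41) = 1/(1821/574) = 574/1821 ≈ 0.31521)
305*(427 + W) = 305*(427 + 574/1821) = 305*(778141/1821) = 237333005/1821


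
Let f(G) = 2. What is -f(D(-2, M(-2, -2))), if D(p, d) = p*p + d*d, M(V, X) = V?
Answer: -2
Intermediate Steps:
D(p, d) = d² + p² (D(p, d) = p² + d² = d² + p²)
-f(D(-2, M(-2, -2))) = -1*2 = -2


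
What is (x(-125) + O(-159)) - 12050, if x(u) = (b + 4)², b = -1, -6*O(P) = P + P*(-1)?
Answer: -12041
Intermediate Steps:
O(P) = 0 (O(P) = -(P + P*(-1))/6 = -(P - P)/6 = -⅙*0 = 0)
x(u) = 9 (x(u) = (-1 + 4)² = 3² = 9)
(x(-125) + O(-159)) - 12050 = (9 + 0) - 12050 = 9 - 12050 = -12041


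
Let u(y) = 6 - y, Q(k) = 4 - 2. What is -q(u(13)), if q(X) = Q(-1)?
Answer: -2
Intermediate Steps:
Q(k) = 2
q(X) = 2
-q(u(13)) = -1*2 = -2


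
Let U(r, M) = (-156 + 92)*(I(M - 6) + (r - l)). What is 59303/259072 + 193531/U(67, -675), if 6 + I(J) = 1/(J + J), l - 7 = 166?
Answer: 1076055546791/39520138240 ≈ 27.228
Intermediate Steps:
l = 173 (l = 7 + 166 = 173)
I(J) = -6 + 1/(2*J) (I(J) = -6 + 1/(J + J) = -6 + 1/(2*J))
U(r, M) = 11456 - 64*r - 32/(-6 + M) (U(r, M) = (-156 + 92)*((-6 + 1/(2*(M - 6))) + (r - 1*173)) = -64*((-6 + 1/(2*(-6 + M))) + (r - 173)) = -64*((-6 + 1/(2*(-6 + M))) + (-173 + r)) = -64*(-179 + r + 1/(2*(-6 + M))) = 11456 - 64*r - 32/(-6 + M))
59303/259072 + 193531/U(67, -675) = 59303/259072 + 193531/((32*(-73 + 12*(-675) + 2*(-6 - 675)*(173 - 1*67))/(-6 - 675))) = 59303*(1/259072) + 193531/((32*(-73 - 8100 + 2*(-681)*(173 - 67))/(-681))) = 59303/259072 + 193531/((32*(-1/681)*(-73 - 8100 + 2*(-681)*106))) = 59303/259072 + 193531/((32*(-1/681)*(-73 - 8100 - 144372))) = 59303/259072 + 193531/((32*(-1/681)*(-152545))) = 59303/259072 + 193531/(4881440/681) = 59303/259072 + 193531*(681/4881440) = 59303/259072 + 131794611/4881440 = 1076055546791/39520138240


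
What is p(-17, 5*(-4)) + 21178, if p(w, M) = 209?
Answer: 21387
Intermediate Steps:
p(-17, 5*(-4)) + 21178 = 209 + 21178 = 21387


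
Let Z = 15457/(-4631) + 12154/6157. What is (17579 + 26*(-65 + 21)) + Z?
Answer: 468573372570/28513067 ≈ 16434.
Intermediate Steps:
Z = -38883575/28513067 (Z = 15457*(-1/4631) + 12154*(1/6157) = -15457/4631 + 12154/6157 = -38883575/28513067 ≈ -1.3637)
(17579 + 26*(-65 + 21)) + Z = (17579 + 26*(-65 + 21)) - 38883575/28513067 = (17579 + 26*(-44)) - 38883575/28513067 = (17579 - 1144) - 38883575/28513067 = 16435 - 38883575/28513067 = 468573372570/28513067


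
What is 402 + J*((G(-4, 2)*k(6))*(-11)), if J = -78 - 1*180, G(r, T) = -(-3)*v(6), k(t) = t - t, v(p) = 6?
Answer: 402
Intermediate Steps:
k(t) = 0
G(r, T) = 18 (G(r, T) = -(-3)*6 = -1*(-18) = 18)
J = -258 (J = -78 - 180 = -258)
402 + J*((G(-4, 2)*k(6))*(-11)) = 402 - 258*18*0*(-11) = 402 - 0*(-11) = 402 - 258*0 = 402 + 0 = 402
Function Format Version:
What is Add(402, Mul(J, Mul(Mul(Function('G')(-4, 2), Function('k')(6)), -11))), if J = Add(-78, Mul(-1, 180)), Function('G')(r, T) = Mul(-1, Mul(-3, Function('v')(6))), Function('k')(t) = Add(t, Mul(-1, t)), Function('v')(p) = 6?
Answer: 402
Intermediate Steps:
Function('k')(t) = 0
Function('G')(r, T) = 18 (Function('G')(r, T) = Mul(-1, Mul(-3, 6)) = Mul(-1, -18) = 18)
J = -258 (J = Add(-78, -180) = -258)
Add(402, Mul(J, Mul(Mul(Function('G')(-4, 2), Function('k')(6)), -11))) = Add(402, Mul(-258, Mul(Mul(18, 0), -11))) = Add(402, Mul(-258, Mul(0, -11))) = Add(402, Mul(-258, 0)) = Add(402, 0) = 402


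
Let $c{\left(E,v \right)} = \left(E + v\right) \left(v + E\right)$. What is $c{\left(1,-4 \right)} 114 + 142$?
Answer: $1168$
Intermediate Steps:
$c{\left(E,v \right)} = \left(E + v\right)^{2}$ ($c{\left(E,v \right)} = \left(E + v\right) \left(E + v\right) = \left(E + v\right)^{2}$)
$c{\left(1,-4 \right)} 114 + 142 = \left(1 - 4\right)^{2} \cdot 114 + 142 = \left(-3\right)^{2} \cdot 114 + 142 = 9 \cdot 114 + 142 = 1026 + 142 = 1168$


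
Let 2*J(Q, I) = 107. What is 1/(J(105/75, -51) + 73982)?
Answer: 2/148071 ≈ 1.3507e-5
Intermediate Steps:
J(Q, I) = 107/2 (J(Q, I) = (½)*107 = 107/2)
1/(J(105/75, -51) + 73982) = 1/(107/2 + 73982) = 1/(148071/2) = 2/148071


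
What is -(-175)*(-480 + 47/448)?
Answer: -5374825/64 ≈ -83982.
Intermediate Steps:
-(-175)*(-480 + 47/448) = -(-175)*(-214993)/448 = -1*5374825/64 = -5374825/64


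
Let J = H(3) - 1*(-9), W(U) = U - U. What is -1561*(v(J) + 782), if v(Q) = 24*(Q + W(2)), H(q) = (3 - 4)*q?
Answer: -1445486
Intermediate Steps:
W(U) = 0
H(q) = -q
J = 6 (J = -1*3 - 1*(-9) = -3 + 9 = 6)
v(Q) = 24*Q (v(Q) = 24*(Q + 0) = 24*Q)
-1561*(v(J) + 782) = -1561*(24*6 + 782) = -1561*(144 + 782) = -1561*926 = -1*1445486 = -1445486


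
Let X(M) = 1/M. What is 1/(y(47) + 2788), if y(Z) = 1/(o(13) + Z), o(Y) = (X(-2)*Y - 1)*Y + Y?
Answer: 75/209098 ≈ 0.00035868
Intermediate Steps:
o(Y) = Y + Y*(-1 - Y/2) (o(Y) = (Y/(-2) - 1)*Y + Y = (-Y/2 - 1)*Y + Y = (-1 - Y/2)*Y + Y = Y*(-1 - Y/2) + Y = Y + Y*(-1 - Y/2))
y(Z) = 1/(-169/2 + Z) (y(Z) = 1/(-½*13² + Z) = 1/(-½*169 + Z) = 1/(-169/2 + Z))
1/(y(47) + 2788) = 1/(2/(-169 + 2*47) + 2788) = 1/(2/(-169 + 94) + 2788) = 1/(2/(-75) + 2788) = 1/(2*(-1/75) + 2788) = 1/(-2/75 + 2788) = 1/(209098/75) = 75/209098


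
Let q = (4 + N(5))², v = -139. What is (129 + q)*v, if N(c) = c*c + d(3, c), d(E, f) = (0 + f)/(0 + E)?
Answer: -1337875/9 ≈ -1.4865e+5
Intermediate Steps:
d(E, f) = f/E
N(c) = c² + c/3 (N(c) = c*c + c/3 = c² + c*(⅓) = c² + c/3)
q = 8464/9 (q = (4 + 5*(⅓ + 5))² = (4 + 5*(16/3))² = (4 + 80/3)² = (92/3)² = 8464/9 ≈ 940.44)
(129 + q)*v = (129 + 8464/9)*(-139) = (9625/9)*(-139) = -1337875/9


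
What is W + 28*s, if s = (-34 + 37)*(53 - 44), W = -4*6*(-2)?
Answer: 804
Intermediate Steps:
W = 48 (W = -24*(-2) = 48)
s = 27 (s = 3*9 = 27)
W + 28*s = 48 + 28*27 = 48 + 756 = 804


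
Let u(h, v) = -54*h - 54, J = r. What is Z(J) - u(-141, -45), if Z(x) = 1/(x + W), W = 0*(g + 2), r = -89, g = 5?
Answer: -672841/89 ≈ -7560.0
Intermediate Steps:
J = -89
W = 0 (W = 0*(5 + 2) = 0*7 = 0)
u(h, v) = -54 - 54*h
Z(x) = 1/x (Z(x) = 1/(x + 0) = 1/x)
Z(J) - u(-141, -45) = 1/(-89) - (-54 - 54*(-141)) = -1/89 - (-54 + 7614) = -1/89 - 1*7560 = -1/89 - 7560 = -672841/89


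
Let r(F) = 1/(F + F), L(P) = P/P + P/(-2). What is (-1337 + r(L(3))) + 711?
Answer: -627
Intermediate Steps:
L(P) = 1 - P/2 (L(P) = 1 + P*(-½) = 1 - P/2)
r(F) = 1/(2*F)
(-1337 + r(L(3))) + 711 = (-1337 + 1/(2*(1 - ½*3))) + 711 = (-1337 + 1/(2*(1 - 3/2))) + 711 = (-1337 + 1/(2*(-½))) + 711 = (-1337 + (½)*(-2)) + 711 = (-1337 - 1) + 711 = -1338 + 711 = -627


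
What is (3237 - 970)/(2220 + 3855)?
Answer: 2267/6075 ≈ 0.37317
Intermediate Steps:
(3237 - 970)/(2220 + 3855) = 2267/6075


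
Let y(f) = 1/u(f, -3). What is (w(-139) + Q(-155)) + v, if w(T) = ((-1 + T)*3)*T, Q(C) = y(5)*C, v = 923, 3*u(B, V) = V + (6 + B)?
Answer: 473959/8 ≈ 59245.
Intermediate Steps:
u(B, V) = 2 + B/3 + V/3 (u(B, V) = (V + (6 + B))/3 = (6 + B + V)/3 = 2 + B/3 + V/3)
y(f) = 1/(1 + f/3) (y(f) = 1/(2 + f/3 + (⅓)*(-3)) = 1/(2 + f/3 - 1) = 1/(1 + f/3))
Q(C) = 3*C/8 (Q(C) = (3/(3 + 5))*C = (3/8)*C = (3*(⅛))*C = 3*C/8)
w(T) = T*(-3 + 3*T) (w(T) = (-3 + 3*T)*T = T*(-3 + 3*T))
(w(-139) + Q(-155)) + v = (3*(-139)*(-1 - 139) + (3/8)*(-155)) + 923 = (3*(-139)*(-140) - 465/8) + 923 = (58380 - 465/8) + 923 = 466575/8 + 923 = 473959/8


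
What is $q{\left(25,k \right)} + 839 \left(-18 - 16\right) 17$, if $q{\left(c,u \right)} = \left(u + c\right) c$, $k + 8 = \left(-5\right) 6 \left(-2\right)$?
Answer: $-483017$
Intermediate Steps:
$k = 52$ ($k = -8 + \left(-5\right) 6 \left(-2\right) = -8 - -60 = -8 + 60 = 52$)
$q{\left(c,u \right)} = c \left(c + u\right)$ ($q{\left(c,u \right)} = \left(c + u\right) c = c \left(c + u\right)$)
$q{\left(25,k \right)} + 839 \left(-18 - 16\right) 17 = 25 \left(25 + 52\right) + 839 \left(-18 - 16\right) 17 = 25 \cdot 77 + 839 \left(\left(-34\right) 17\right) = 1925 + 839 \left(-578\right) = 1925 - 484942 = -483017$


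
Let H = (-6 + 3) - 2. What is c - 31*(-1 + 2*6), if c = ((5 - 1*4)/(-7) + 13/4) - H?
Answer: -9321/28 ≈ -332.89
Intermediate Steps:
H = -5 (H = -3 - 2 = -5)
c = 227/28 (c = ((5 - 1*4)/(-7) + 13/4) - 1*(-5) = ((5 - 4)*(-1/7) + 13*(1/4)) + 5 = (1*(-1/7) + 13/4) + 5 = (-1/7 + 13/4) + 5 = 87/28 + 5 = 227/28 ≈ 8.1071)
c - 31*(-1 + 2*6) = 227/28 - 31*(-1 + 2*6) = 227/28 - 31*(-1 + 12) = 227/28 - 31*11 = 227/28 - 341 = -9321/28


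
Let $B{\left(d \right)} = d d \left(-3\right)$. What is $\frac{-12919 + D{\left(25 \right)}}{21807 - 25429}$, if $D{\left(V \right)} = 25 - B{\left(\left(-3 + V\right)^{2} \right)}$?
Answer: $- \frac{344937}{1811} \approx -190.47$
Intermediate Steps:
$B{\left(d \right)} = - 3 d^{2}$ ($B{\left(d \right)} = d^{2} \left(-3\right) = - 3 d^{2}$)
$D{\left(V \right)} = 25 + 3 \left(-3 + V\right)^{4}$ ($D{\left(V \right)} = 25 - - 3 \left(\left(-3 + V\right)^{2}\right)^{2} = 25 - - 3 \left(-3 + V\right)^{4} = 25 + 3 \left(-3 + V\right)^{4}$)
$\frac{-12919 + D{\left(25 \right)}}{21807 - 25429} = \frac{-12919 + \left(25 + 3 \left(-3 + 25\right)^{4}\right)}{21807 - 25429} = \frac{-12919 + \left(25 + 3 \cdot 22^{4}\right)}{-3622} = \left(-12919 + \left(25 + 3 \cdot 234256\right)\right) \left(- \frac{1}{3622}\right) = \left(-12919 + \left(25 + 702768\right)\right) \left(- \frac{1}{3622}\right) = \left(-12919 + 702793\right) \left(- \frac{1}{3622}\right) = 689874 \left(- \frac{1}{3622}\right) = - \frac{344937}{1811}$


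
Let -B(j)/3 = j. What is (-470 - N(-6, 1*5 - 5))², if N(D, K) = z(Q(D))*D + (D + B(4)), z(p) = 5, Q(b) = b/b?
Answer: 178084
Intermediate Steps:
Q(b) = 1
B(j) = -3*j
N(D, K) = -12 + 6*D (N(D, K) = 5*D + (D - 3*4) = 5*D + (D - 12) = 5*D + (-12 + D) = -12 + 6*D)
(-470 - N(-6, 1*5 - 5))² = (-470 - (-12 + 6*(-6)))² = (-470 - (-12 - 36))² = (-470 - 1*(-48))² = (-470 + 48)² = (-422)² = 178084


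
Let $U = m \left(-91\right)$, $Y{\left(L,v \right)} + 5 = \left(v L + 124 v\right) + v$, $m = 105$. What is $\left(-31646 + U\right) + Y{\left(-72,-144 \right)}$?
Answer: $-48838$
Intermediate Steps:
$Y{\left(L,v \right)} = -5 + 125 v + L v$ ($Y{\left(L,v \right)} = -5 + \left(\left(v L + 124 v\right) + v\right) = -5 + \left(\left(L v + 124 v\right) + v\right) = -5 + \left(\left(124 v + L v\right) + v\right) = -5 + \left(125 v + L v\right) = -5 + 125 v + L v$)
$U = -9555$ ($U = 105 \left(-91\right) = -9555$)
$\left(-31646 + U\right) + Y{\left(-72,-144 \right)} = \left(-31646 - 9555\right) - 7637 = -41201 - 7637 = -48838$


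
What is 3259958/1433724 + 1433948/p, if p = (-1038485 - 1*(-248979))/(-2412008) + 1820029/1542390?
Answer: 956055168322356660606527/1004977918214249766 ≈ 9.5132e+5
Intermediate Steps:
p = 1401912666893/930064254780 (p = (-1038485 + 248979)*(-1/2412008) + 1820029*(1/1542390) = -789506*(-1/2412008) + 1820029/1542390 = 394753/1206004 + 1820029/1542390 = 1401912666893/930064254780 ≈ 1.5073)
3259958/1433724 + 1433948/p = 3259958/1433724 + 1433948/(1401912666893/930064254780) = 3259958*(1/1433724) + 1433948*(930064254780/1401912666893) = 1629979/716862 + 1333663778013271440/1401912666893 = 956055168322356660606527/1004977918214249766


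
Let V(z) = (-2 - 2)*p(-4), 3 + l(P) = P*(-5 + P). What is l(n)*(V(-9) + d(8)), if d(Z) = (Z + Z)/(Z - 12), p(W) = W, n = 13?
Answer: 1212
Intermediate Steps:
l(P) = -3 + P*(-5 + P)
V(z) = 16 (V(z) = (-2 - 2)*(-4) = -4*(-4) = 16)
d(Z) = 2*Z/(-12 + Z) (d(Z) = (2*Z)/(-12 + Z) = 2*Z/(-12 + Z))
l(n)*(V(-9) + d(8)) = (-3 + 13² - 5*13)*(16 + 2*8/(-12 + 8)) = (-3 + 169 - 65)*(16 + 2*8/(-4)) = 101*(16 + 2*8*(-¼)) = 101*(16 - 4) = 101*12 = 1212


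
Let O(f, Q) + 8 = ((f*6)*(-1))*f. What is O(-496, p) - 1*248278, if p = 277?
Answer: -1724382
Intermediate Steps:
O(f, Q) = -8 - 6*f² (O(f, Q) = -8 + ((f*6)*(-1))*f = -8 + ((6*f)*(-1))*f = -8 + (-6*f)*f = -8 - 6*f²)
O(-496, p) - 1*248278 = (-8 - 6*(-496)²) - 1*248278 = (-8 - 6*246016) - 248278 = (-8 - 1476096) - 248278 = -1476104 - 248278 = -1724382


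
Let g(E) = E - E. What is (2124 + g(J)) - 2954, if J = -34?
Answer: -830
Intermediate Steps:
g(E) = 0
(2124 + g(J)) - 2954 = (2124 + 0) - 2954 = 2124 - 2954 = -830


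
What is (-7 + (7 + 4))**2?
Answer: 16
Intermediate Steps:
(-7 + (7 + 4))**2 = (-7 + 11)**2 = 4**2 = 16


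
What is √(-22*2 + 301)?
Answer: √257 ≈ 16.031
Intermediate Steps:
√(-22*2 + 301) = √(-44 + 301) = √257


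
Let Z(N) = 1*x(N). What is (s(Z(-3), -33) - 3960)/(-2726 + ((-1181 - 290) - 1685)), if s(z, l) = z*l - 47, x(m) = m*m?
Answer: 2152/2941 ≈ 0.73172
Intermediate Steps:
x(m) = m**2
Z(N) = N**2 (Z(N) = 1*N**2 = N**2)
s(z, l) = -47 + l*z (s(z, l) = l*z - 47 = -47 + l*z)
(s(Z(-3), -33) - 3960)/(-2726 + ((-1181 - 290) - 1685)) = ((-47 - 33*(-3)**2) - 3960)/(-2726 + ((-1181 - 290) - 1685)) = ((-47 - 33*9) - 3960)/(-2726 + (-1471 - 1685)) = ((-47 - 297) - 3960)/(-2726 - 3156) = (-344 - 3960)/(-5882) = -4304*(-1/5882) = 2152/2941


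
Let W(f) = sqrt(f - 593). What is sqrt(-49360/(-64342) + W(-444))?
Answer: sqrt(793980280 + 1034973241*I*sqrt(1037))/32171 ≈ 4.0607 + 3.9651*I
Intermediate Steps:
W(f) = sqrt(-593 + f)
sqrt(-49360/(-64342) + W(-444)) = sqrt(-49360/(-64342) + sqrt(-593 - 444)) = sqrt(-49360*(-1/64342) + sqrt(-1037)) = sqrt(24680/32171 + I*sqrt(1037))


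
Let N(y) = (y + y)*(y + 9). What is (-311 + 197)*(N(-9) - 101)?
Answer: 11514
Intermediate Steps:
N(y) = 2*y*(9 + y) (N(y) = (2*y)*(9 + y) = 2*y*(9 + y))
(-311 + 197)*(N(-9) - 101) = (-311 + 197)*(2*(-9)*(9 - 9) - 101) = -114*(2*(-9)*0 - 101) = -114*(0 - 101) = -114*(-101) = 11514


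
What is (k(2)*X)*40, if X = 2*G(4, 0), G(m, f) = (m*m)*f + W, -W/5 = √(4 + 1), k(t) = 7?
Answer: -2800*√5 ≈ -6261.0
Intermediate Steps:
W = -5*√5 (W = -5*√(4 + 1) = -5*√5 ≈ -11.180)
G(m, f) = -5*√5 + f*m² (G(m, f) = (m*m)*f - 5*√5 = m²*f - 5*√5 = f*m² - 5*√5 = -5*√5 + f*m²)
X = -10*√5 (X = 2*(-5*√5 + 0*4²) = 2*(-5*√5 + 0*16) = 2*(-5*√5 + 0) = 2*(-5*√5) = -10*√5 ≈ -22.361)
(k(2)*X)*40 = (7*(-10*√5))*40 = -70*√5*40 = -2800*√5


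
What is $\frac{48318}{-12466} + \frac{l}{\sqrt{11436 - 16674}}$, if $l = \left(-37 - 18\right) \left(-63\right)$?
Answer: $- \frac{24159}{6233} - \frac{385 i \sqrt{582}}{194} \approx -3.876 - 47.876 i$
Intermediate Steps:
$l = 3465$ ($l = \left(-55\right) \left(-63\right) = 3465$)
$\frac{48318}{-12466} + \frac{l}{\sqrt{11436 - 16674}} = \frac{48318}{-12466} + \frac{3465}{\sqrt{11436 - 16674}} = 48318 \left(- \frac{1}{12466}\right) + \frac{3465}{\sqrt{-5238}} = - \frac{24159}{6233} + \frac{3465}{3 i \sqrt{582}} = - \frac{24159}{6233} + 3465 \left(- \frac{i \sqrt{582}}{1746}\right) = - \frac{24159}{6233} - \frac{385 i \sqrt{582}}{194}$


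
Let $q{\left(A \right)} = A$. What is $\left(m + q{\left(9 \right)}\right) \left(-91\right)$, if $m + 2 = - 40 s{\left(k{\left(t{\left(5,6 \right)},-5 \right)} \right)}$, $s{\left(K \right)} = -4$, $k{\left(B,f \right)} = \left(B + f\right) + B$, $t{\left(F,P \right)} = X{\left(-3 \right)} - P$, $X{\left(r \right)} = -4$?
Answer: $-15197$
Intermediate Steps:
$t{\left(F,P \right)} = -4 - P$
$k{\left(B,f \right)} = f + 2 B$
$m = 158$ ($m = -2 - -160 = -2 + 160 = 158$)
$\left(m + q{\left(9 \right)}\right) \left(-91\right) = \left(158 + 9\right) \left(-91\right) = 167 \left(-91\right) = -15197$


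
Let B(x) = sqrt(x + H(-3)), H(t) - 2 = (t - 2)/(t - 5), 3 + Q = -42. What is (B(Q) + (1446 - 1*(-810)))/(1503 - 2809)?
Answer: -1128/653 - I*sqrt(678)/5224 ≈ -1.7274 - 0.0049844*I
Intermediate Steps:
Q = -45 (Q = -3 - 42 = -45)
H(t) = 2 + (-2 + t)/(-5 + t) (H(t) = 2 + (t - 2)/(t - 5) = 2 + (-2 + t)/(-5 + t))
B(x) = sqrt(21/8 + x) (B(x) = sqrt(x + 3*(-4 - 3)/(-5 - 3)) = sqrt(x + 3*(-7)/(-8)) = sqrt(x + 3*(-1/8)*(-7)) = sqrt(x + 21/8) = sqrt(21/8 + x))
(B(Q) + (1446 - 1*(-810)))/(1503 - 2809) = (sqrt(42 + 16*(-45))/4 + (1446 - 1*(-810)))/(1503 - 2809) = (sqrt(42 - 720)/4 + (1446 + 810))/(-1306) = (sqrt(-678)/4 + 2256)*(-1/1306) = ((I*sqrt(678))/4 + 2256)*(-1/1306) = (I*sqrt(678)/4 + 2256)*(-1/1306) = (2256 + I*sqrt(678)/4)*(-1/1306) = -1128/653 - I*sqrt(678)/5224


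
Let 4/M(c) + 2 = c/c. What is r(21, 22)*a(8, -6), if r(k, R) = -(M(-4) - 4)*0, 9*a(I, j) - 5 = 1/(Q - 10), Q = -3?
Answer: 0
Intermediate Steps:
M(c) = -4 (M(c) = 4/(-2 + c/c) = 4/(-2 + 1) = 4/(-1) = 4*(-1) = -4)
a(I, j) = 64/117 (a(I, j) = 5/9 + 1/(9*(-3 - 10)) = 5/9 + (⅑)/(-13) = 5/9 + (⅑)*(-1/13) = 5/9 - 1/117 = 64/117)
r(k, R) = 0 (r(k, R) = -(-4 - 4)*0 = -(-8)*0 = -1*0 = 0)
r(21, 22)*a(8, -6) = 0*(64/117) = 0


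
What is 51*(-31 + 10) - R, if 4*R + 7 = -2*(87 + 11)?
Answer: -4081/4 ≈ -1020.3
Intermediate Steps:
R = -203/4 (R = -7/4 + (-2*(87 + 11))/4 = -7/4 + (-2*98)/4 = -7/4 + (¼)*(-196) = -7/4 - 49 = -203/4 ≈ -50.750)
51*(-31 + 10) - R = 51*(-31 + 10) - 1*(-203/4) = 51*(-21) + 203/4 = -1071 + 203/4 = -4081/4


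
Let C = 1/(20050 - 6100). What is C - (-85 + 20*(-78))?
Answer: 22947751/13950 ≈ 1645.0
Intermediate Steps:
C = 1/13950 ≈ 7.1685e-5
C - (-85 + 20*(-78)) = 1/13950 - (-85 + 20*(-78)) = 1/13950 - (-85 - 1560) = 1/13950 - 1*(-1645) = 1/13950 + 1645 = 22947751/13950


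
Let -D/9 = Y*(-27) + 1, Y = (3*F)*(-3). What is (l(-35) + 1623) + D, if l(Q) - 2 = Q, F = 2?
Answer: -2793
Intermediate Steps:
l(Q) = 2 + Q
Y = -18 (Y = (3*2)*(-3) = 6*(-3) = -18)
D = -4383 (D = -9*(-18*(-27) + 1) = -9*(486 + 1) = -9*487 = -4383)
(l(-35) + 1623) + D = ((2 - 35) + 1623) - 4383 = (-33 + 1623) - 4383 = 1590 - 4383 = -2793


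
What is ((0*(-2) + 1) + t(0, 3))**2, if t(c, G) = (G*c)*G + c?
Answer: 1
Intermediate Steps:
t(c, G) = c + c*G**2 (t(c, G) = c*G**2 + c = c + c*G**2)
((0*(-2) + 1) + t(0, 3))**2 = ((0*(-2) + 1) + 0*(1 + 3**2))**2 = ((0 + 1) + 0*(1 + 9))**2 = (1 + 0*10)**2 = (1 + 0)**2 = 1**2 = 1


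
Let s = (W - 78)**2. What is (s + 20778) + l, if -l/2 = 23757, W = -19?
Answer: -17327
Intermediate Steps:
l = -47514 (l = -2*23757 = -47514)
s = 9409 (s = (-19 - 78)**2 = (-97)**2 = 9409)
(s + 20778) + l = (9409 + 20778) - 47514 = 30187 - 47514 = -17327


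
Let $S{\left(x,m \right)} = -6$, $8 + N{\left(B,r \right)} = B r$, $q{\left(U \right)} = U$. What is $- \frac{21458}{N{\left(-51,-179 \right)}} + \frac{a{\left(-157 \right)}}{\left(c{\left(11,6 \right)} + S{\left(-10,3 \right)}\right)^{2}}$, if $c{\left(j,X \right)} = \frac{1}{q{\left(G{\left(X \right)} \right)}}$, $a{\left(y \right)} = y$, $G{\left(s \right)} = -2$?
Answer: $- \frac{9354390}{1541449} \approx -6.0686$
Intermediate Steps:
$N{\left(B,r \right)} = -8 + B r$
$c{\left(j,X \right)} = - \frac{1}{2}$ ($c{\left(j,X \right)} = \frac{1}{-2} = - \frac{1}{2}$)
$- \frac{21458}{N{\left(-51,-179 \right)}} + \frac{a{\left(-157 \right)}}{\left(c{\left(11,6 \right)} + S{\left(-10,3 \right)}\right)^{2}} = - \frac{21458}{-8 - -9129} - \frac{157}{\left(- \frac{1}{2} - 6\right)^{2}} = - \frac{21458}{-8 + 9129} - \frac{157}{\left(- \frac{13}{2}\right)^{2}} = - \frac{21458}{9121} - \frac{157}{\frac{169}{4}} = \left(-21458\right) \frac{1}{9121} - \frac{628}{169} = - \frac{21458}{9121} - \frac{628}{169} = - \frac{9354390}{1541449}$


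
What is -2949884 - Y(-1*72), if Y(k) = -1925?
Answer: -2947959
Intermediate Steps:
-2949884 - Y(-1*72) = -2949884 - 1*(-1925) = -2949884 + 1925 = -2947959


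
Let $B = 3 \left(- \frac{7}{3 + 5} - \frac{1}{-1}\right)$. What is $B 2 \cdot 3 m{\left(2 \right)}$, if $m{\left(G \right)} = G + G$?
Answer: $9$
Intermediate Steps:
$m{\left(G \right)} = 2 G$
$B = \frac{3}{8}$ ($B = 3 \left(- \frac{7}{8} - -1\right) = 3 \left(\left(-7\right) \frac{1}{8} + 1\right) = 3 \left(- \frac{7}{8} + 1\right) = 3 \cdot \frac{1}{8} = \frac{3}{8} \approx 0.375$)
$B 2 \cdot 3 m{\left(2 \right)} = \frac{3 \cdot 2 \cdot 3}{8} \cdot 2 \cdot 2 = \frac{3}{8} \cdot 6 \cdot 4 = \frac{9}{4} \cdot 4 = 9$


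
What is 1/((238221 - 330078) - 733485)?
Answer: -1/825342 ≈ -1.2116e-6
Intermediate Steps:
1/((238221 - 330078) - 733485) = 1/(-91857 - 733485) = 1/(-825342) = -1/825342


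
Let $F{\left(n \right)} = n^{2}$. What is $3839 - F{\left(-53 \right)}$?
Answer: $1030$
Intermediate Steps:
$3839 - F{\left(-53 \right)} = 3839 - \left(-53\right)^{2} = 3839 - 2809 = 1030$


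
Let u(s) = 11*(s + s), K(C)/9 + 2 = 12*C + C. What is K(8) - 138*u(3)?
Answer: -8190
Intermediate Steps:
K(C) = -18 + 117*C (K(C) = -18 + 9*(12*C + C) = -18 + 9*(13*C) = -18 + 117*C)
u(s) = 22*s (u(s) = 11*(2*s) = 22*s)
K(8) - 138*u(3) = (-18 + 117*8) - 3036*3 = (-18 + 936) - 138*66 = 918 - 9108 = -8190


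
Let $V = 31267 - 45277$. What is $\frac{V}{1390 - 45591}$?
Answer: $\frac{14010}{44201} \approx 0.31696$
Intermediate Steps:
$V = -14010$ ($V = 31267 - 45277 = -14010$)
$\frac{V}{1390 - 45591} = - \frac{14010}{1390 - 45591} = - \frac{14010}{-44201} = \left(-14010\right) \left(- \frac{1}{44201}\right) = \frac{14010}{44201}$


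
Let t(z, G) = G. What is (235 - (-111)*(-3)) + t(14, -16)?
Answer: -114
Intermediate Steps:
(235 - (-111)*(-3)) + t(14, -16) = (235 - (-111)*(-3)) - 16 = (235 - 1*333) - 16 = (235 - 333) - 16 = -98 - 16 = -114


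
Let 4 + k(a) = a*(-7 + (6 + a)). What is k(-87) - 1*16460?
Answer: -8808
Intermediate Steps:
k(a) = -4 + a*(-1 + a) (k(a) = -4 + a*(-7 + (6 + a)) = -4 + a*(-1 + a))
k(-87) - 1*16460 = (-4 + (-87)² - 1*(-87)) - 1*16460 = (-4 + 7569 + 87) - 16460 = 7652 - 16460 = -8808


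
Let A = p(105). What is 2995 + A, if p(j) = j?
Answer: 3100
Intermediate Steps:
A = 105
2995 + A = 2995 + 105 = 3100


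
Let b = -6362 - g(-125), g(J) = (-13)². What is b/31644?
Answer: -2177/10548 ≈ -0.20639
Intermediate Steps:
g(J) = 169
b = -6531 (b = -6362 - 1*169 = -6362 - 169 = -6531)
b/31644 = -6531/31644 = -6531*1/31644 = -2177/10548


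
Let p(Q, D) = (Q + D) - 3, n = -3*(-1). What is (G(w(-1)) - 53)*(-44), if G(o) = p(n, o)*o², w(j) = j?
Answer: 2376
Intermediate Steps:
n = 3
p(Q, D) = -3 + D + Q (p(Q, D) = (D + Q) - 3 = -3 + D + Q)
G(o) = o³ (G(o) = (-3 + o + 3)*o² = o*o² = o³)
(G(w(-1)) - 53)*(-44) = ((-1)³ - 53)*(-44) = (-1 - 53)*(-44) = -54*(-44) = 2376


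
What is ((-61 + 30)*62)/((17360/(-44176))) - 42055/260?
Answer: 662083/140 ≈ 4729.2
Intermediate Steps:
((-61 + 30)*62)/((17360/(-44176))) - 42055/260 = (-31*62)/((17360*(-1/44176))) - 42055*1/260 = -1922/(-1085/2761) - 647/4 = -1922*(-2761/1085) - 647/4 = 171182/35 - 647/4 = 662083/140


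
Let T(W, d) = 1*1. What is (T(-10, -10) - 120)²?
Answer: 14161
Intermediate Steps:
T(W, d) = 1
(T(-10, -10) - 120)² = (1 - 120)² = (-119)² = 14161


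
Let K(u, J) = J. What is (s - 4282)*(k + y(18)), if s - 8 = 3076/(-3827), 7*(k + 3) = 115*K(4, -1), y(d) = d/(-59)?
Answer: 133331343100/1580551 ≈ 84358.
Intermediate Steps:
y(d) = -d/59 (y(d) = d*(-1/59) = -d/59)
k = -136/7 (k = -3 + (115*(-1))/7 = -3 + (⅐)*(-115) = -3 - 115/7 = -136/7 ≈ -19.429)
s = 27540/3827 (s = 8 + 3076/(-3827) = 8 + 3076*(-1/3827) = 8 - 3076/3827 = 27540/3827 ≈ 7.1962)
(s - 4282)*(k + y(18)) = (27540/3827 - 4282)*(-136/7 - 1/59*18) = -16359674*(-136/7 - 18/59)/3827 = -16359674/3827*(-8150/413) = 133331343100/1580551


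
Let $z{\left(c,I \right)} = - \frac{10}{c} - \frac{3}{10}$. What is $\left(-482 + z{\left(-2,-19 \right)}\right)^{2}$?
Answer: $\frac{22781529}{100} \approx 2.2782 \cdot 10^{5}$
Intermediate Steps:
$z{\left(c,I \right)} = - \frac{3}{10} - \frac{10}{c}$ ($z{\left(c,I \right)} = - \frac{10}{c} - \frac{3}{10} = - \frac{3}{10} - \frac{10}{c}$)
$\left(-482 + z{\left(-2,-19 \right)}\right)^{2} = \left(-482 - \left(\frac{3}{10} + \frac{10}{-2}\right)\right)^{2} = \left(-482 - - \frac{47}{10}\right)^{2} = \left(-482 + \left(- \frac{3}{10} + 5\right)\right)^{2} = \left(-482 + \frac{47}{10}\right)^{2} = \left(- \frac{4773}{10}\right)^{2} = \frac{22781529}{100}$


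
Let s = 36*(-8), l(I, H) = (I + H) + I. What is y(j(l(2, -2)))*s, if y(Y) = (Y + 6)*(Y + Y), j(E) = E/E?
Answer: -4032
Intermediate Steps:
l(I, H) = H + 2*I (l(I, H) = (H + I) + I = H + 2*I)
j(E) = 1
y(Y) = 2*Y*(6 + Y) (y(Y) = (6 + Y)*(2*Y) = 2*Y*(6 + Y))
s = -288
y(j(l(2, -2)))*s = (2*1*(6 + 1))*(-288) = (2*1*7)*(-288) = 14*(-288) = -4032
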